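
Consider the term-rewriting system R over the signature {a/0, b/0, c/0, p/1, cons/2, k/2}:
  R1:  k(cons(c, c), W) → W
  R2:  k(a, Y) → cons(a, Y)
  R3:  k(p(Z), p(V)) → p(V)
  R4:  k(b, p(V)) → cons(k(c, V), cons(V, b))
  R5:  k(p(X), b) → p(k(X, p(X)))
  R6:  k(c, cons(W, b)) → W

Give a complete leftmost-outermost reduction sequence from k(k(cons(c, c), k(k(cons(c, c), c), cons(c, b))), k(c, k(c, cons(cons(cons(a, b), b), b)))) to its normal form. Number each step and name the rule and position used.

1. k(k(cons(c, c), k(k(cons(c, c), c), cons(c, b))), k(c, k(c, cons(cons(cons(a, b), b), b))))  →  k(k(k(cons(c, c), c), cons(c, b)), k(c, k(c, cons(cons(cons(a, b), b), b))))   [R1 at 1]
2. k(k(k(cons(c, c), c), cons(c, b)), k(c, k(c, cons(cons(cons(a, b), b), b))))  →  k(k(c, cons(c, b)), k(c, k(c, cons(cons(cons(a, b), b), b))))   [R1 at 1.1]
3. k(k(c, cons(c, b)), k(c, k(c, cons(cons(cons(a, b), b), b))))  →  k(c, k(c, k(c, cons(cons(cons(a, b), b), b))))   [R6 at 1]
4. k(c, k(c, k(c, cons(cons(cons(a, b), b), b))))  →  k(c, k(c, cons(cons(a, b), b)))   [R6 at 2.2]
5. k(c, k(c, cons(cons(a, b), b)))  →  k(c, cons(a, b))   [R6 at 2]
6. k(c, cons(a, b))  →  a   [R6 at ε]

a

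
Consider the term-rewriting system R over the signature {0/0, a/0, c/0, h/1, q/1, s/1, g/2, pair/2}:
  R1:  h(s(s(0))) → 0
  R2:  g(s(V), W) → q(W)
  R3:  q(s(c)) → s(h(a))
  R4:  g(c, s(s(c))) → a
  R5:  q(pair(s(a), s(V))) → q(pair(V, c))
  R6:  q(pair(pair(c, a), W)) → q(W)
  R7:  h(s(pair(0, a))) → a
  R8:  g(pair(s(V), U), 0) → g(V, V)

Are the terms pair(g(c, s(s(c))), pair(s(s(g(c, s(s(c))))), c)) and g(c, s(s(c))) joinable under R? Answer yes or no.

no — NF(t₁) = pair(a, pair(s(s(a)), c)), NF(t₂) = a

Reduce t₁ = pair(g(c, s(s(c))), pair(s(s(g(c, s(s(c))))), c)):
1. pair(g(c, s(s(c))), pair(s(s(g(c, s(s(c))))), c))  →  pair(a, pair(s(s(g(c, s(s(c))))), c))   [R4 at 1]
2. pair(a, pair(s(s(g(c, s(s(c))))), c))  →  pair(a, pair(s(s(a)), c))   [R4 at 2.1.1.1]

Reduce t₂ = g(c, s(s(c))):
1. g(c, s(s(c)))  →  a   [R4 at ε]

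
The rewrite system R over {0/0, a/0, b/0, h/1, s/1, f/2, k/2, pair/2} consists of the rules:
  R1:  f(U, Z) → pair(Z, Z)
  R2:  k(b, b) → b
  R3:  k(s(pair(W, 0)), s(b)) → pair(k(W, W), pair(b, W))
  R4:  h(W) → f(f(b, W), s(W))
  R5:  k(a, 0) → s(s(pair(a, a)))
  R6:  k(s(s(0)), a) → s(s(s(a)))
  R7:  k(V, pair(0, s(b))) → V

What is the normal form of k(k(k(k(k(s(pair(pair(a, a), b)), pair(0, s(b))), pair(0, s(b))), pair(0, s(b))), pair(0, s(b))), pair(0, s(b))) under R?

1. k(k(k(k(k(s(pair(pair(a, a), b)), pair(0, s(b))), pair(0, s(b))), pair(0, s(b))), pair(0, s(b))), pair(0, s(b)))  →  k(k(k(k(s(pair(pair(a, a), b)), pair(0, s(b))), pair(0, s(b))), pair(0, s(b))), pair(0, s(b)))   [R7 at ε]
2. k(k(k(k(s(pair(pair(a, a), b)), pair(0, s(b))), pair(0, s(b))), pair(0, s(b))), pair(0, s(b)))  →  k(k(k(s(pair(pair(a, a), b)), pair(0, s(b))), pair(0, s(b))), pair(0, s(b)))   [R7 at ε]
3. k(k(k(s(pair(pair(a, a), b)), pair(0, s(b))), pair(0, s(b))), pair(0, s(b)))  →  k(k(s(pair(pair(a, a), b)), pair(0, s(b))), pair(0, s(b)))   [R7 at ε]
4. k(k(s(pair(pair(a, a), b)), pair(0, s(b))), pair(0, s(b)))  →  k(s(pair(pair(a, a), b)), pair(0, s(b)))   [R7 at ε]
5. k(s(pair(pair(a, a), b)), pair(0, s(b)))  →  s(pair(pair(a, a), b))   [R7 at ε]

s(pair(pair(a, a), b))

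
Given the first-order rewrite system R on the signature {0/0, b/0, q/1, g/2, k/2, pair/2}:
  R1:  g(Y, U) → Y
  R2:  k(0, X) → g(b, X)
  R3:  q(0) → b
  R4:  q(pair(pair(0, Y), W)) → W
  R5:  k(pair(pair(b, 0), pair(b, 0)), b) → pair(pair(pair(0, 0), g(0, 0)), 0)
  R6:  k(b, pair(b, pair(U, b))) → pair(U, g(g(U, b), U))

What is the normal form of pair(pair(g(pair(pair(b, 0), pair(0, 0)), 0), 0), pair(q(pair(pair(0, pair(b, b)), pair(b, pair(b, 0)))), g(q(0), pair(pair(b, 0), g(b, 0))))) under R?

1. pair(pair(g(pair(pair(b, 0), pair(0, 0)), 0), 0), pair(q(pair(pair(0, pair(b, b)), pair(b, pair(b, 0)))), g(q(0), pair(pair(b, 0), g(b, 0)))))  →  pair(pair(pair(pair(b, 0), pair(0, 0)), 0), pair(q(pair(pair(0, pair(b, b)), pair(b, pair(b, 0)))), g(q(0), pair(pair(b, 0), g(b, 0)))))   [R1 at 1.1]
2. pair(pair(pair(pair(b, 0), pair(0, 0)), 0), pair(q(pair(pair(0, pair(b, b)), pair(b, pair(b, 0)))), g(q(0), pair(pair(b, 0), g(b, 0)))))  →  pair(pair(pair(pair(b, 0), pair(0, 0)), 0), pair(pair(b, pair(b, 0)), g(q(0), pair(pair(b, 0), g(b, 0)))))   [R4 at 2.1]
3. pair(pair(pair(pair(b, 0), pair(0, 0)), 0), pair(pair(b, pair(b, 0)), g(q(0), pair(pair(b, 0), g(b, 0)))))  →  pair(pair(pair(pair(b, 0), pair(0, 0)), 0), pair(pair(b, pair(b, 0)), q(0)))   [R1 at 2.2]
4. pair(pair(pair(pair(b, 0), pair(0, 0)), 0), pair(pair(b, pair(b, 0)), q(0)))  →  pair(pair(pair(pair(b, 0), pair(0, 0)), 0), pair(pair(b, pair(b, 0)), b))   [R3 at 2.2]

pair(pair(pair(pair(b, 0), pair(0, 0)), 0), pair(pair(b, pair(b, 0)), b))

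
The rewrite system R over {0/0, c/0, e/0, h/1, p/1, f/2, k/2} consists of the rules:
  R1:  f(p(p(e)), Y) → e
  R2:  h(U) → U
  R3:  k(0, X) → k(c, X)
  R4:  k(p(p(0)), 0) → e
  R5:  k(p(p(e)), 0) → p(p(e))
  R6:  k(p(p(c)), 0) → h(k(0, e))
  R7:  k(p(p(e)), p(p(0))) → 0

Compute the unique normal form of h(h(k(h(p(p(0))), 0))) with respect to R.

1. h(h(k(h(p(p(0))), 0)))  →  h(k(h(p(p(0))), 0))   [R2 at ε]
2. h(k(h(p(p(0))), 0))  →  k(h(p(p(0))), 0)   [R2 at ε]
3. k(h(p(p(0))), 0)  →  k(p(p(0)), 0)   [R2 at 1]
4. k(p(p(0)), 0)  →  e   [R4 at ε]

e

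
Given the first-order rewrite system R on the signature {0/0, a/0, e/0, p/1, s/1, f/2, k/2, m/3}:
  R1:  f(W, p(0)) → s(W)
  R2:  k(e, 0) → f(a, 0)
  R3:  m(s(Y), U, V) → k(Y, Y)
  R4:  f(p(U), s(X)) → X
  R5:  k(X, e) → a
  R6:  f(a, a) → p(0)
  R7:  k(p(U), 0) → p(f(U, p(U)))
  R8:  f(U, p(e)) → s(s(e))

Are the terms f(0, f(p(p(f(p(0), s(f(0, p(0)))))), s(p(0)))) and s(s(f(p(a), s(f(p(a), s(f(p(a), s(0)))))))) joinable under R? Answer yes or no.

no — NF(t₁) = s(0), NF(t₂) = s(s(0))

Reduce t₁ = f(0, f(p(p(f(p(0), s(f(0, p(0)))))), s(p(0)))):
1. f(0, f(p(p(f(p(0), s(f(0, p(0)))))), s(p(0))))  →  f(0, p(0))   [R4 at 2]
2. f(0, p(0))  →  s(0)   [R1 at ε]

Reduce t₂ = s(s(f(p(a), s(f(p(a), s(f(p(a), s(0)))))))):
1. s(s(f(p(a), s(f(p(a), s(f(p(a), s(0))))))))  →  s(s(f(p(a), s(f(p(a), s(0))))))   [R4 at 1.1]
2. s(s(f(p(a), s(f(p(a), s(0))))))  →  s(s(f(p(a), s(0))))   [R4 at 1.1]
3. s(s(f(p(a), s(0))))  →  s(s(0))   [R4 at 1.1]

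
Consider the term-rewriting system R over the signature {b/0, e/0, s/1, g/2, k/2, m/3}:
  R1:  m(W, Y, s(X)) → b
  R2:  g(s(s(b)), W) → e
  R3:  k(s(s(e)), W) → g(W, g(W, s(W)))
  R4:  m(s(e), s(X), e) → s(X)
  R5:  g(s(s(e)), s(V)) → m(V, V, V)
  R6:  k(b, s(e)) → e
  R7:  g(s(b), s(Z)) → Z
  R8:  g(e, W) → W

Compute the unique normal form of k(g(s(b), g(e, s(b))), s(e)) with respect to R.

e

1. k(g(s(b), g(e, s(b))), s(e))  →  k(g(s(b), s(b)), s(e))   [R8 at 1.2]
2. k(g(s(b), s(b)), s(e))  →  k(b, s(e))   [R7 at 1]
3. k(b, s(e))  →  e   [R6 at ε]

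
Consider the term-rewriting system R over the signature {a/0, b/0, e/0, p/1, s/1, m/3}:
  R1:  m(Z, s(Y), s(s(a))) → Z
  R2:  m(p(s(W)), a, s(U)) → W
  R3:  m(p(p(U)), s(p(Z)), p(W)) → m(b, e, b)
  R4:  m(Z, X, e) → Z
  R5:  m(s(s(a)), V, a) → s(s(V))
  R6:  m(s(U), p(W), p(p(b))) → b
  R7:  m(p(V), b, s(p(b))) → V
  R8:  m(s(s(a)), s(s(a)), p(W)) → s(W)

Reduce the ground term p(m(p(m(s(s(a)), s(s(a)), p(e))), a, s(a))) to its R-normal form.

p(e)

1. p(m(p(m(s(s(a)), s(s(a)), p(e))), a, s(a)))  →  p(m(p(s(e)), a, s(a)))   [R8 at 1.1.1]
2. p(m(p(s(e)), a, s(a)))  →  p(e)   [R2 at 1]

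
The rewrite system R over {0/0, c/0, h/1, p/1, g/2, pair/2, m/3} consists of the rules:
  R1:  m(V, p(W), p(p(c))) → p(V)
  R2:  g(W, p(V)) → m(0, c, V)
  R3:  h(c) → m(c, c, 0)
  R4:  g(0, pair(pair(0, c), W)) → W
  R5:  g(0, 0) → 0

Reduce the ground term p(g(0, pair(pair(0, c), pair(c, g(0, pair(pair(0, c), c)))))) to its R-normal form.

1. p(g(0, pair(pair(0, c), pair(c, g(0, pair(pair(0, c), c))))))  →  p(pair(c, g(0, pair(pair(0, c), c))))   [R4 at 1]
2. p(pair(c, g(0, pair(pair(0, c), c))))  →  p(pair(c, c))   [R4 at 1.2]

p(pair(c, c))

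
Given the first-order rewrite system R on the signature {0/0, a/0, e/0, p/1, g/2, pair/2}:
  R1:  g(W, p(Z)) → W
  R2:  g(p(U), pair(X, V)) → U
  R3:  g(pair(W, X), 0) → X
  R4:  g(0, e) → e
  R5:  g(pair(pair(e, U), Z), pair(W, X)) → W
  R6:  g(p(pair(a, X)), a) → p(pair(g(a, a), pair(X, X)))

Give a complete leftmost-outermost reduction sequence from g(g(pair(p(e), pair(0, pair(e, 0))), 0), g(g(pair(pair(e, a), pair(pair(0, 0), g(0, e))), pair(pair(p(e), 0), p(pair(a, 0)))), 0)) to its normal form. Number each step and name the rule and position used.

pair(e, 0)

1. g(g(pair(p(e), pair(0, pair(e, 0))), 0), g(g(pair(pair(e, a), pair(pair(0, 0), g(0, e))), pair(pair(p(e), 0), p(pair(a, 0)))), 0))  →  g(pair(0, pair(e, 0)), g(g(pair(pair(e, a), pair(pair(0, 0), g(0, e))), pair(pair(p(e), 0), p(pair(a, 0)))), 0))   [R3 at 1]
2. g(pair(0, pair(e, 0)), g(g(pair(pair(e, a), pair(pair(0, 0), g(0, e))), pair(pair(p(e), 0), p(pair(a, 0)))), 0))  →  g(pair(0, pair(e, 0)), g(pair(p(e), 0), 0))   [R5 at 2.1]
3. g(pair(0, pair(e, 0)), g(pair(p(e), 0), 0))  →  g(pair(0, pair(e, 0)), 0)   [R3 at 2]
4. g(pair(0, pair(e, 0)), 0)  →  pair(e, 0)   [R3 at ε]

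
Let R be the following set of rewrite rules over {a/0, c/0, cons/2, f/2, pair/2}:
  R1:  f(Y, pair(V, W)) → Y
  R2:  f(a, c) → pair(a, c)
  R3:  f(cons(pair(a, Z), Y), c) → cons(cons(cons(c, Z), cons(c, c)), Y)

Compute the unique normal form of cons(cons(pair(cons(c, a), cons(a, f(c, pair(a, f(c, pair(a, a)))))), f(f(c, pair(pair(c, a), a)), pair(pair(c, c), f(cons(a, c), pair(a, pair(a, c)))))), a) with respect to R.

cons(cons(pair(cons(c, a), cons(a, c)), c), a)

1. cons(cons(pair(cons(c, a), cons(a, f(c, pair(a, f(c, pair(a, a)))))), f(f(c, pair(pair(c, a), a)), pair(pair(c, c), f(cons(a, c), pair(a, pair(a, c)))))), a)  →  cons(cons(pair(cons(c, a), cons(a, c)), f(f(c, pair(pair(c, a), a)), pair(pair(c, c), f(cons(a, c), pair(a, pair(a, c)))))), a)   [R1 at 1.1.2.2]
2. cons(cons(pair(cons(c, a), cons(a, c)), f(f(c, pair(pair(c, a), a)), pair(pair(c, c), f(cons(a, c), pair(a, pair(a, c)))))), a)  →  cons(cons(pair(cons(c, a), cons(a, c)), f(c, pair(pair(c, a), a))), a)   [R1 at 1.2]
3. cons(cons(pair(cons(c, a), cons(a, c)), f(c, pair(pair(c, a), a))), a)  →  cons(cons(pair(cons(c, a), cons(a, c)), c), a)   [R1 at 1.2]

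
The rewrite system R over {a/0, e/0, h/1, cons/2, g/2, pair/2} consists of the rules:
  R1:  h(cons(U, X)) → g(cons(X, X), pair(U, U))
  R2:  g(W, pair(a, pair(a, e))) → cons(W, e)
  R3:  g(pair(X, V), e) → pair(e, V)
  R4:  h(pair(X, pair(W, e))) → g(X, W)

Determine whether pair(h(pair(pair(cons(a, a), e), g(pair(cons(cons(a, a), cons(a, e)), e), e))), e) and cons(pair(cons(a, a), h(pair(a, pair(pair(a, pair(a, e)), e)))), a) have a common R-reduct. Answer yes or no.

Reduce t₁ = pair(h(pair(pair(cons(a, a), e), g(pair(cons(cons(a, a), cons(a, e)), e), e))), e):
1. pair(h(pair(pair(cons(a, a), e), g(pair(cons(cons(a, a), cons(a, e)), e), e))), e)  →  pair(h(pair(pair(cons(a, a), e), pair(e, e))), e)   [R3 at 1.1.2]
2. pair(h(pair(pair(cons(a, a), e), pair(e, e))), e)  →  pair(g(pair(cons(a, a), e), e), e)   [R4 at 1]
3. pair(g(pair(cons(a, a), e), e), e)  →  pair(pair(e, e), e)   [R3 at 1]

Reduce t₂ = cons(pair(cons(a, a), h(pair(a, pair(pair(a, pair(a, e)), e)))), a):
1. cons(pair(cons(a, a), h(pair(a, pair(pair(a, pair(a, e)), e)))), a)  →  cons(pair(cons(a, a), g(a, pair(a, pair(a, e)))), a)   [R4 at 1.2]
2. cons(pair(cons(a, a), g(a, pair(a, pair(a, e)))), a)  →  cons(pair(cons(a, a), cons(a, e)), a)   [R2 at 1.2]

no — NF(t₁) = pair(pair(e, e), e), NF(t₂) = cons(pair(cons(a, a), cons(a, e)), a)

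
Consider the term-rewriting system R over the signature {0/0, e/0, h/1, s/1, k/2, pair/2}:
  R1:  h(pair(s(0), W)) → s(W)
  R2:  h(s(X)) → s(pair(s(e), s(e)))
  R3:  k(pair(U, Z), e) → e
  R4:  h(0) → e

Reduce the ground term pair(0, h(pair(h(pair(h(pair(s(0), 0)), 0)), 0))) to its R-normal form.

pair(0, s(0))

1. pair(0, h(pair(h(pair(h(pair(s(0), 0)), 0)), 0)))  →  pair(0, h(pair(h(pair(s(0), 0)), 0)))   [R1 at 2.1.1.1.1]
2. pair(0, h(pair(h(pair(s(0), 0)), 0)))  →  pair(0, h(pair(s(0), 0)))   [R1 at 2.1.1]
3. pair(0, h(pair(s(0), 0)))  →  pair(0, s(0))   [R1 at 2]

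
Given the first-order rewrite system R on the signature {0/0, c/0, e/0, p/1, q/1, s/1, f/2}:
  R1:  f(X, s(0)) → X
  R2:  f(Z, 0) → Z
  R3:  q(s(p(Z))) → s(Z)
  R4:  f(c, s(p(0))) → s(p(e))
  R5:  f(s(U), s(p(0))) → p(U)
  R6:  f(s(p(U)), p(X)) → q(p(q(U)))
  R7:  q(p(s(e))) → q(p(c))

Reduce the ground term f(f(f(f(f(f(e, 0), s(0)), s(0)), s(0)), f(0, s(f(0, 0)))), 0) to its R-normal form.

e

1. f(f(f(f(f(f(e, 0), s(0)), s(0)), s(0)), f(0, s(f(0, 0)))), 0)  →  f(f(f(f(f(e, 0), s(0)), s(0)), s(0)), f(0, s(f(0, 0))))   [R2 at ε]
2. f(f(f(f(f(e, 0), s(0)), s(0)), s(0)), f(0, s(f(0, 0))))  →  f(f(f(f(e, 0), s(0)), s(0)), f(0, s(f(0, 0))))   [R1 at 1]
3. f(f(f(f(e, 0), s(0)), s(0)), f(0, s(f(0, 0))))  →  f(f(f(e, 0), s(0)), f(0, s(f(0, 0))))   [R1 at 1]
4. f(f(f(e, 0), s(0)), f(0, s(f(0, 0))))  →  f(f(e, 0), f(0, s(f(0, 0))))   [R1 at 1]
5. f(f(e, 0), f(0, s(f(0, 0))))  →  f(e, f(0, s(f(0, 0))))   [R2 at 1]
6. f(e, f(0, s(f(0, 0))))  →  f(e, f(0, s(0)))   [R2 at 2.2.1]
7. f(e, f(0, s(0)))  →  f(e, 0)   [R1 at 2]
8. f(e, 0)  →  e   [R2 at ε]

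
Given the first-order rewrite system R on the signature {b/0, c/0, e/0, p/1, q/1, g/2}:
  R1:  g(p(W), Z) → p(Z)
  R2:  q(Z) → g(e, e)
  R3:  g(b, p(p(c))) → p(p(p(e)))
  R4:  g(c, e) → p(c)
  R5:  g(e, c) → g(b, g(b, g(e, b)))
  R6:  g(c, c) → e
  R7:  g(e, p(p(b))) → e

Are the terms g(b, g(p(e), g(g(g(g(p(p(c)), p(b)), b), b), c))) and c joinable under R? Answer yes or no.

Reduce t₁ = g(b, g(p(e), g(g(g(g(p(p(c)), p(b)), b), b), c))):
1. g(b, g(p(e), g(g(g(g(p(p(c)), p(b)), b), b), c)))  →  g(b, p(g(g(g(g(p(p(c)), p(b)), b), b), c)))   [R1 at 2]
2. g(b, p(g(g(g(g(p(p(c)), p(b)), b), b), c)))  →  g(b, p(g(g(g(p(p(b)), b), b), c)))   [R1 at 2.1.1.1.1]
3. g(b, p(g(g(g(p(p(b)), b), b), c)))  →  g(b, p(g(g(p(b), b), c)))   [R1 at 2.1.1.1]
4. g(b, p(g(g(p(b), b), c)))  →  g(b, p(g(p(b), c)))   [R1 at 2.1.1]
5. g(b, p(g(p(b), c)))  →  g(b, p(p(c)))   [R1 at 2.1]
6. g(b, p(p(c)))  →  p(p(p(e)))   [R3 at ε]

Reduce t₂ = c:

no — NF(t₁) = p(p(p(e))), NF(t₂) = c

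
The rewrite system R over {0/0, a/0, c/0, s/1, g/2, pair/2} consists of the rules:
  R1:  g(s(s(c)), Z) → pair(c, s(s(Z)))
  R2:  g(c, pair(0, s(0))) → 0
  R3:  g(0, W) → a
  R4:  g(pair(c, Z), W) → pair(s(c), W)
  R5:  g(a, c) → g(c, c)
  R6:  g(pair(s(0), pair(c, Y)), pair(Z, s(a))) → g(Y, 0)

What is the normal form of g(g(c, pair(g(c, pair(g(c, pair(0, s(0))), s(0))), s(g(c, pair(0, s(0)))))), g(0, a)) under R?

a

1. g(g(c, pair(g(c, pair(g(c, pair(0, s(0))), s(0))), s(g(c, pair(0, s(0)))))), g(0, a))  →  g(g(c, pair(g(c, pair(0, s(0))), s(g(c, pair(0, s(0)))))), g(0, a))   [R2 at 1.2.1.2.1]
2. g(g(c, pair(g(c, pair(0, s(0))), s(g(c, pair(0, s(0)))))), g(0, a))  →  g(g(c, pair(0, s(g(c, pair(0, s(0)))))), g(0, a))   [R2 at 1.2.1]
3. g(g(c, pair(0, s(g(c, pair(0, s(0)))))), g(0, a))  →  g(g(c, pair(0, s(0))), g(0, a))   [R2 at 1.2.2.1]
4. g(g(c, pair(0, s(0))), g(0, a))  →  g(0, g(0, a))   [R2 at 1]
5. g(0, g(0, a))  →  a   [R3 at ε]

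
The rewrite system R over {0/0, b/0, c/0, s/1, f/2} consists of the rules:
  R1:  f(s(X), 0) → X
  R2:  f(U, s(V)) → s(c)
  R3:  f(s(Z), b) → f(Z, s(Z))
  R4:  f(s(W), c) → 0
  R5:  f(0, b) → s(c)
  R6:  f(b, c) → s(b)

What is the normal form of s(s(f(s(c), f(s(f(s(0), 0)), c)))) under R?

s(s(c))

1. s(s(f(s(c), f(s(f(s(0), 0)), c))))  →  s(s(f(s(c), 0)))   [R4 at 1.1.2]
2. s(s(f(s(c), 0)))  →  s(s(c))   [R1 at 1.1]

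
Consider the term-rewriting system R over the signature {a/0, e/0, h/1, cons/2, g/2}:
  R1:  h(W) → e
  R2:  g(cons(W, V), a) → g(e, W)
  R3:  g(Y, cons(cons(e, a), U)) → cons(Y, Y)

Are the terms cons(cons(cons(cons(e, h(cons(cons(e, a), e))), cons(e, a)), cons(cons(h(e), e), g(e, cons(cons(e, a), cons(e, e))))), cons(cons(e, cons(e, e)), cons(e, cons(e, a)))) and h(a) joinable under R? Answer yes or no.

no — NF(t₁) = cons(cons(cons(cons(e, e), cons(e, a)), cons(cons(e, e), cons(e, e))), cons(cons(e, cons(e, e)), cons(e, cons(e, a)))), NF(t₂) = e

Reduce t₁ = cons(cons(cons(cons(e, h(cons(cons(e, a), e))), cons(e, a)), cons(cons(h(e), e), g(e, cons(cons(e, a), cons(e, e))))), cons(cons(e, cons(e, e)), cons(e, cons(e, a)))):
1. cons(cons(cons(cons(e, h(cons(cons(e, a), e))), cons(e, a)), cons(cons(h(e), e), g(e, cons(cons(e, a), cons(e, e))))), cons(cons(e, cons(e, e)), cons(e, cons(e, a))))  →  cons(cons(cons(cons(e, e), cons(e, a)), cons(cons(h(e), e), g(e, cons(cons(e, a), cons(e, e))))), cons(cons(e, cons(e, e)), cons(e, cons(e, a))))   [R1 at 1.1.1.2]
2. cons(cons(cons(cons(e, e), cons(e, a)), cons(cons(h(e), e), g(e, cons(cons(e, a), cons(e, e))))), cons(cons(e, cons(e, e)), cons(e, cons(e, a))))  →  cons(cons(cons(cons(e, e), cons(e, a)), cons(cons(e, e), g(e, cons(cons(e, a), cons(e, e))))), cons(cons(e, cons(e, e)), cons(e, cons(e, a))))   [R1 at 1.2.1.1]
3. cons(cons(cons(cons(e, e), cons(e, a)), cons(cons(e, e), g(e, cons(cons(e, a), cons(e, e))))), cons(cons(e, cons(e, e)), cons(e, cons(e, a))))  →  cons(cons(cons(cons(e, e), cons(e, a)), cons(cons(e, e), cons(e, e))), cons(cons(e, cons(e, e)), cons(e, cons(e, a))))   [R3 at 1.2.2]

Reduce t₂ = h(a):
1. h(a)  →  e   [R1 at ε]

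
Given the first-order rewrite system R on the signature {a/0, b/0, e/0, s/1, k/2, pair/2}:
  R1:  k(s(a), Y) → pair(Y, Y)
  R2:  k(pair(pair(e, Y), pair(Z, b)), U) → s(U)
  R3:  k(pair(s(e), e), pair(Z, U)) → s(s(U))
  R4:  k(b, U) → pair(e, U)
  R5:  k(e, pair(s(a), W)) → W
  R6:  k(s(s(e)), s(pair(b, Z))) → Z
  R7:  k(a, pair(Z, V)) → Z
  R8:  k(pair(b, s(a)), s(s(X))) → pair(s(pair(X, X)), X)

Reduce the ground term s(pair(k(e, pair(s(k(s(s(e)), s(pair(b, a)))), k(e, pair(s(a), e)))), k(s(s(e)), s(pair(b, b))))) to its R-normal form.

1. s(pair(k(e, pair(s(k(s(s(e)), s(pair(b, a)))), k(e, pair(s(a), e)))), k(s(s(e)), s(pair(b, b)))))  →  s(pair(k(e, pair(s(a), k(e, pair(s(a), e)))), k(s(s(e)), s(pair(b, b)))))   [R6 at 1.1.2.1.1]
2. s(pair(k(e, pair(s(a), k(e, pair(s(a), e)))), k(s(s(e)), s(pair(b, b)))))  →  s(pair(k(e, pair(s(a), e)), k(s(s(e)), s(pair(b, b)))))   [R5 at 1.1]
3. s(pair(k(e, pair(s(a), e)), k(s(s(e)), s(pair(b, b)))))  →  s(pair(e, k(s(s(e)), s(pair(b, b)))))   [R5 at 1.1]
4. s(pair(e, k(s(s(e)), s(pair(b, b)))))  →  s(pair(e, b))   [R6 at 1.2]

s(pair(e, b))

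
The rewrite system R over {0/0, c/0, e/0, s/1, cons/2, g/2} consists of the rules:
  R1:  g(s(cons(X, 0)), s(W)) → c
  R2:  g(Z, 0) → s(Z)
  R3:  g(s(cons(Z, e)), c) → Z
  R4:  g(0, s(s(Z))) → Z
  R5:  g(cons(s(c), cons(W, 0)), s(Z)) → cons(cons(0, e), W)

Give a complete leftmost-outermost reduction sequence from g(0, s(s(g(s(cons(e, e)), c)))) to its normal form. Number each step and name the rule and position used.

1. g(0, s(s(g(s(cons(e, e)), c))))  →  g(s(cons(e, e)), c)   [R4 at ε]
2. g(s(cons(e, e)), c)  →  e   [R3 at ε]

e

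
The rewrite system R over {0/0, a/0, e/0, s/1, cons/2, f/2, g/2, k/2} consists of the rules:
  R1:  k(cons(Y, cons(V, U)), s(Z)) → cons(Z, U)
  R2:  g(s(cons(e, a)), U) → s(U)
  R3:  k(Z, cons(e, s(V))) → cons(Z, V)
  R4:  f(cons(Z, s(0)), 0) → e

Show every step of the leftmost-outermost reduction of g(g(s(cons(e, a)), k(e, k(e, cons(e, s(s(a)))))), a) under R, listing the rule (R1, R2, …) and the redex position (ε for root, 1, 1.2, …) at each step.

1. g(g(s(cons(e, a)), k(e, k(e, cons(e, s(s(a)))))), a)  →  g(s(k(e, k(e, cons(e, s(s(a)))))), a)   [R2 at 1]
2. g(s(k(e, k(e, cons(e, s(s(a)))))), a)  →  g(s(k(e, cons(e, s(a)))), a)   [R3 at 1.1.2]
3. g(s(k(e, cons(e, s(a)))), a)  →  g(s(cons(e, a)), a)   [R3 at 1.1]
4. g(s(cons(e, a)), a)  →  s(a)   [R2 at ε]

s(a)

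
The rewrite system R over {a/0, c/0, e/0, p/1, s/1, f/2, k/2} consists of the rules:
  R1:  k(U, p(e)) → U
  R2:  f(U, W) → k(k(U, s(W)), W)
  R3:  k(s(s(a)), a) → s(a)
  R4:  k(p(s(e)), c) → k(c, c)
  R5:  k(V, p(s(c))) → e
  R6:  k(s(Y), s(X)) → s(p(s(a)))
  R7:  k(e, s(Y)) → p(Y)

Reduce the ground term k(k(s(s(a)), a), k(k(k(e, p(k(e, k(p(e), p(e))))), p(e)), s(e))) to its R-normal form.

1. k(k(s(s(a)), a), k(k(k(e, p(k(e, k(p(e), p(e))))), p(e)), s(e)))  →  k(s(a), k(k(k(e, p(k(e, k(p(e), p(e))))), p(e)), s(e)))   [R3 at 1]
2. k(s(a), k(k(k(e, p(k(e, k(p(e), p(e))))), p(e)), s(e)))  →  k(s(a), k(k(e, p(k(e, k(p(e), p(e))))), s(e)))   [R1 at 2.1]
3. k(s(a), k(k(e, p(k(e, k(p(e), p(e))))), s(e)))  →  k(s(a), k(k(e, p(k(e, p(e)))), s(e)))   [R1 at 2.1.2.1.2]
4. k(s(a), k(k(e, p(k(e, p(e)))), s(e)))  →  k(s(a), k(k(e, p(e)), s(e)))   [R1 at 2.1.2.1]
5. k(s(a), k(k(e, p(e)), s(e)))  →  k(s(a), k(e, s(e)))   [R1 at 2.1]
6. k(s(a), k(e, s(e)))  →  k(s(a), p(e))   [R7 at 2]
7. k(s(a), p(e))  →  s(a)   [R1 at ε]

s(a)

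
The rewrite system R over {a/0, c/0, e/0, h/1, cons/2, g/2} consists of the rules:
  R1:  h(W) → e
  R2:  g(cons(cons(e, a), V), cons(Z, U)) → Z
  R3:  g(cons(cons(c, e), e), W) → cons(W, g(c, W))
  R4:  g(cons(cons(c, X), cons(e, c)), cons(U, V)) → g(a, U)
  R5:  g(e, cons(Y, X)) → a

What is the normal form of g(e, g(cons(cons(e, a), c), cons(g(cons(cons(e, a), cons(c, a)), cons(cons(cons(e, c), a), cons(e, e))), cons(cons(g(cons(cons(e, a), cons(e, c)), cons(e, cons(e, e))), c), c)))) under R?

1. g(e, g(cons(cons(e, a), c), cons(g(cons(cons(e, a), cons(c, a)), cons(cons(cons(e, c), a), cons(e, e))), cons(cons(g(cons(cons(e, a), cons(e, c)), cons(e, cons(e, e))), c), c))))  →  g(e, g(cons(cons(e, a), cons(c, a)), cons(cons(cons(e, c), a), cons(e, e))))   [R2 at 2]
2. g(e, g(cons(cons(e, a), cons(c, a)), cons(cons(cons(e, c), a), cons(e, e))))  →  g(e, cons(cons(e, c), a))   [R2 at 2]
3. g(e, cons(cons(e, c), a))  →  a   [R5 at ε]

a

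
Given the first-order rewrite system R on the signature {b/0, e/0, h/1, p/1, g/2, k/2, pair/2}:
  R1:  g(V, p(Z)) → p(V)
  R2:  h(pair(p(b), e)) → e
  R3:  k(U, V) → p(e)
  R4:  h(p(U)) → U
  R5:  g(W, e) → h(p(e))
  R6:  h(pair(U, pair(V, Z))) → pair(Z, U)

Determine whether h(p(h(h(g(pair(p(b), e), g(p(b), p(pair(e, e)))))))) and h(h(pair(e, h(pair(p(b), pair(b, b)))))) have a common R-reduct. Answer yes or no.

yes — NF(t₁) = e, NF(t₂) = e

Reduce t₁ = h(p(h(h(g(pair(p(b), e), g(p(b), p(pair(e, e)))))))):
1. h(p(h(h(g(pair(p(b), e), g(p(b), p(pair(e, e))))))))  →  h(h(g(pair(p(b), e), g(p(b), p(pair(e, e))))))   [R4 at ε]
2. h(h(g(pair(p(b), e), g(p(b), p(pair(e, e))))))  →  h(h(g(pair(p(b), e), p(p(b)))))   [R1 at 1.1.2]
3. h(h(g(pair(p(b), e), p(p(b)))))  →  h(h(p(pair(p(b), e))))   [R1 at 1.1]
4. h(h(p(pair(p(b), e))))  →  h(pair(p(b), e))   [R4 at 1]
5. h(pair(p(b), e))  →  e   [R2 at ε]

Reduce t₂ = h(h(pair(e, h(pair(p(b), pair(b, b)))))):
1. h(h(pair(e, h(pair(p(b), pair(b, b))))))  →  h(h(pair(e, pair(b, p(b)))))   [R6 at 1.1.2]
2. h(h(pair(e, pair(b, p(b)))))  →  h(pair(p(b), e))   [R6 at 1]
3. h(pair(p(b), e))  →  e   [R2 at ε]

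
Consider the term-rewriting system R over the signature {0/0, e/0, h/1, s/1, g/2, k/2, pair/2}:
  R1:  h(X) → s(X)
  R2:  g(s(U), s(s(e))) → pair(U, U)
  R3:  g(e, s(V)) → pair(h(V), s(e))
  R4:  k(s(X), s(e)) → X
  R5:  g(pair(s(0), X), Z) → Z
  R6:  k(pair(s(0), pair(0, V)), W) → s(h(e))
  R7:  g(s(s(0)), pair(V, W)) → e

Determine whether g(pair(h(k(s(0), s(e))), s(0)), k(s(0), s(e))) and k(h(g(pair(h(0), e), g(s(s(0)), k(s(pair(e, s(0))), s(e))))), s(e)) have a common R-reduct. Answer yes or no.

Reduce t₁ = g(pair(h(k(s(0), s(e))), s(0)), k(s(0), s(e))):
1. g(pair(h(k(s(0), s(e))), s(0)), k(s(0), s(e)))  →  g(pair(s(k(s(0), s(e))), s(0)), k(s(0), s(e)))   [R1 at 1.1]
2. g(pair(s(k(s(0), s(e))), s(0)), k(s(0), s(e)))  →  g(pair(s(0), s(0)), k(s(0), s(e)))   [R4 at 1.1.1]
3. g(pair(s(0), s(0)), k(s(0), s(e)))  →  k(s(0), s(e))   [R5 at ε]
4. k(s(0), s(e))  →  0   [R4 at ε]

Reduce t₂ = k(h(g(pair(h(0), e), g(s(s(0)), k(s(pair(e, s(0))), s(e))))), s(e)):
1. k(h(g(pair(h(0), e), g(s(s(0)), k(s(pair(e, s(0))), s(e))))), s(e))  →  k(s(g(pair(h(0), e), g(s(s(0)), k(s(pair(e, s(0))), s(e))))), s(e))   [R1 at 1]
2. k(s(g(pair(h(0), e), g(s(s(0)), k(s(pair(e, s(0))), s(e))))), s(e))  →  g(pair(h(0), e), g(s(s(0)), k(s(pair(e, s(0))), s(e))))   [R4 at ε]
3. g(pair(h(0), e), g(s(s(0)), k(s(pair(e, s(0))), s(e))))  →  g(pair(s(0), e), g(s(s(0)), k(s(pair(e, s(0))), s(e))))   [R1 at 1.1]
4. g(pair(s(0), e), g(s(s(0)), k(s(pair(e, s(0))), s(e))))  →  g(s(s(0)), k(s(pair(e, s(0))), s(e)))   [R5 at ε]
5. g(s(s(0)), k(s(pair(e, s(0))), s(e)))  →  g(s(s(0)), pair(e, s(0)))   [R4 at 2]
6. g(s(s(0)), pair(e, s(0)))  →  e   [R7 at ε]

no — NF(t₁) = 0, NF(t₂) = e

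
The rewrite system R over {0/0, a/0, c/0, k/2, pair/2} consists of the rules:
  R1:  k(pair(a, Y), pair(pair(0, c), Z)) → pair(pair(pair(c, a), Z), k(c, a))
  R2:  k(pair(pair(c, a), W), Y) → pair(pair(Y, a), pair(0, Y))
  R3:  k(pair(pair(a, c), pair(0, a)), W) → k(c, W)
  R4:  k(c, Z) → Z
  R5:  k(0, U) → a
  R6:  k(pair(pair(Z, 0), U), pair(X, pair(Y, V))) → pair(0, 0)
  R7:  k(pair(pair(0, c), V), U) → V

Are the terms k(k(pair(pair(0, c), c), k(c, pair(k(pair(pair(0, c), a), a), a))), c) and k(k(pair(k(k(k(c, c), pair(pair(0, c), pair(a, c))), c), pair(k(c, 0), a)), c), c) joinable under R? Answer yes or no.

Reduce t₁ = k(k(pair(pair(0, c), c), k(c, pair(k(pair(pair(0, c), a), a), a))), c):
1. k(k(pair(pair(0, c), c), k(c, pair(k(pair(pair(0, c), a), a), a))), c)  →  k(c, c)   [R7 at 1]
2. k(c, c)  →  c   [R4 at ε]

Reduce t₂ = k(k(pair(k(k(k(c, c), pair(pair(0, c), pair(a, c))), c), pair(k(c, 0), a)), c), c):
1. k(k(pair(k(k(k(c, c), pair(pair(0, c), pair(a, c))), c), pair(k(c, 0), a)), c), c)  →  k(k(pair(k(k(c, pair(pair(0, c), pair(a, c))), c), pair(k(c, 0), a)), c), c)   [R4 at 1.1.1.1.1]
2. k(k(pair(k(k(c, pair(pair(0, c), pair(a, c))), c), pair(k(c, 0), a)), c), c)  →  k(k(pair(k(pair(pair(0, c), pair(a, c)), c), pair(k(c, 0), a)), c), c)   [R4 at 1.1.1.1]
3. k(k(pair(k(pair(pair(0, c), pair(a, c)), c), pair(k(c, 0), a)), c), c)  →  k(k(pair(pair(a, c), pair(k(c, 0), a)), c), c)   [R7 at 1.1.1]
4. k(k(pair(pair(a, c), pair(k(c, 0), a)), c), c)  →  k(k(pair(pair(a, c), pair(0, a)), c), c)   [R4 at 1.1.2.1]
5. k(k(pair(pair(a, c), pair(0, a)), c), c)  →  k(k(c, c), c)   [R3 at 1]
6. k(k(c, c), c)  →  k(c, c)   [R4 at 1]
7. k(c, c)  →  c   [R4 at ε]

yes — NF(t₁) = c, NF(t₂) = c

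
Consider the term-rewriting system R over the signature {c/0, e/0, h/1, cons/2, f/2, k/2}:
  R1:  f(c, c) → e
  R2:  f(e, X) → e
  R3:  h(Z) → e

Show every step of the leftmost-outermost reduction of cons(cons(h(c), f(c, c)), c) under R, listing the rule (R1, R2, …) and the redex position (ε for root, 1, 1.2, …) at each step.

cons(cons(e, e), c)

1. cons(cons(h(c), f(c, c)), c)  →  cons(cons(e, f(c, c)), c)   [R3 at 1.1]
2. cons(cons(e, f(c, c)), c)  →  cons(cons(e, e), c)   [R1 at 1.2]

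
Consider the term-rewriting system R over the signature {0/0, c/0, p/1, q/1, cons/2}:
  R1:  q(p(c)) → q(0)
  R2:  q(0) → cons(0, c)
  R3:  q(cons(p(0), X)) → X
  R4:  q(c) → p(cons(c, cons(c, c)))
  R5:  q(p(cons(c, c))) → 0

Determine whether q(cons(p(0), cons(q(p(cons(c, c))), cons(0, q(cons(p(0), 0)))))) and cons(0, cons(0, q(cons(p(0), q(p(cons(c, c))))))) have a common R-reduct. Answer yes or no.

Reduce t₁ = q(cons(p(0), cons(q(p(cons(c, c))), cons(0, q(cons(p(0), 0)))))):
1. q(cons(p(0), cons(q(p(cons(c, c))), cons(0, q(cons(p(0), 0))))))  →  cons(q(p(cons(c, c))), cons(0, q(cons(p(0), 0))))   [R3 at ε]
2. cons(q(p(cons(c, c))), cons(0, q(cons(p(0), 0))))  →  cons(0, cons(0, q(cons(p(0), 0))))   [R5 at 1]
3. cons(0, cons(0, q(cons(p(0), 0))))  →  cons(0, cons(0, 0))   [R3 at 2.2]

Reduce t₂ = cons(0, cons(0, q(cons(p(0), q(p(cons(c, c))))))):
1. cons(0, cons(0, q(cons(p(0), q(p(cons(c, c)))))))  →  cons(0, cons(0, q(p(cons(c, c)))))   [R3 at 2.2]
2. cons(0, cons(0, q(p(cons(c, c)))))  →  cons(0, cons(0, 0))   [R5 at 2.2]

yes — NF(t₁) = cons(0, cons(0, 0)), NF(t₂) = cons(0, cons(0, 0))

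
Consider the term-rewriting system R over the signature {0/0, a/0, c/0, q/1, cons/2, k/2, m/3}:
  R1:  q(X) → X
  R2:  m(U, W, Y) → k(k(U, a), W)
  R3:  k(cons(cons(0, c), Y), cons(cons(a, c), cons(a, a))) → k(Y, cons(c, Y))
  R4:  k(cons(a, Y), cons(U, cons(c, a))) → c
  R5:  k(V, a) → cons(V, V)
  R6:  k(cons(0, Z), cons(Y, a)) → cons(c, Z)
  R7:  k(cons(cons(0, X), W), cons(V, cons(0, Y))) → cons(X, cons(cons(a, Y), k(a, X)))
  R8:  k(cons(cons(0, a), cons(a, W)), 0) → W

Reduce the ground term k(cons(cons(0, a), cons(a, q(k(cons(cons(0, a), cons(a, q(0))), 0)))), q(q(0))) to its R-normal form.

1. k(cons(cons(0, a), cons(a, q(k(cons(cons(0, a), cons(a, q(0))), 0)))), q(q(0)))  →  k(cons(cons(0, a), cons(a, k(cons(cons(0, a), cons(a, q(0))), 0))), q(q(0)))   [R1 at 1.2.2]
2. k(cons(cons(0, a), cons(a, k(cons(cons(0, a), cons(a, q(0))), 0))), q(q(0)))  →  k(cons(cons(0, a), cons(a, q(0))), q(q(0)))   [R8 at 1.2.2]
3. k(cons(cons(0, a), cons(a, q(0))), q(q(0)))  →  k(cons(cons(0, a), cons(a, 0)), q(q(0)))   [R1 at 1.2.2]
4. k(cons(cons(0, a), cons(a, 0)), q(q(0)))  →  k(cons(cons(0, a), cons(a, 0)), q(0))   [R1 at 2]
5. k(cons(cons(0, a), cons(a, 0)), q(0))  →  k(cons(cons(0, a), cons(a, 0)), 0)   [R1 at 2]
6. k(cons(cons(0, a), cons(a, 0)), 0)  →  0   [R8 at ε]

0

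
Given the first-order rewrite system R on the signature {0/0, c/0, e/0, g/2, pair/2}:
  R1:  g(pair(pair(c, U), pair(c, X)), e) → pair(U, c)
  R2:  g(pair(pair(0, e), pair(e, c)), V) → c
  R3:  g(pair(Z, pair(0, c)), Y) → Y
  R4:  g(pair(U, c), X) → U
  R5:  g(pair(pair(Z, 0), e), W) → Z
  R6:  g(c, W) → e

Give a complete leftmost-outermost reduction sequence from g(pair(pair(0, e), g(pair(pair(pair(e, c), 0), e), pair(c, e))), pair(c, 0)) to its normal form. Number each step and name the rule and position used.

1. g(pair(pair(0, e), g(pair(pair(pair(e, c), 0), e), pair(c, e))), pair(c, 0))  →  g(pair(pair(0, e), pair(e, c)), pair(c, 0))   [R5 at 1.2]
2. g(pair(pair(0, e), pair(e, c)), pair(c, 0))  →  c   [R2 at ε]

c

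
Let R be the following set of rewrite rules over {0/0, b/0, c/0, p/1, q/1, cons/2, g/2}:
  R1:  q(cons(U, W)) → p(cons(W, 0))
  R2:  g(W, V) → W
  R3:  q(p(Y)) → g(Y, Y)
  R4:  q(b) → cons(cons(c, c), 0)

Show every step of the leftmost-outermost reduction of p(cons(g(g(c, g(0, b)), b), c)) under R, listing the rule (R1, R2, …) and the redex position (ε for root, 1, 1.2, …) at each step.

p(cons(c, c))

1. p(cons(g(g(c, g(0, b)), b), c))  →  p(cons(g(c, g(0, b)), c))   [R2 at 1.1]
2. p(cons(g(c, g(0, b)), c))  →  p(cons(c, c))   [R2 at 1.1]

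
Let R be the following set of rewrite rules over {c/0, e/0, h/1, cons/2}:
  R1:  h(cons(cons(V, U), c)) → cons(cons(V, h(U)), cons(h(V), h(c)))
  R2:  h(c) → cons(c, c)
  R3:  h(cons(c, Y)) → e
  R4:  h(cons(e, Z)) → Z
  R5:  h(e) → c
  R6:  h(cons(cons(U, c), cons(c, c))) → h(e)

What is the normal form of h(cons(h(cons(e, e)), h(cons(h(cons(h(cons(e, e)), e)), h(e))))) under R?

1. h(cons(h(cons(e, e)), h(cons(h(cons(h(cons(e, e)), e)), h(e)))))  →  h(cons(e, h(cons(h(cons(h(cons(e, e)), e)), h(e)))))   [R4 at 1.1]
2. h(cons(e, h(cons(h(cons(h(cons(e, e)), e)), h(e)))))  →  h(cons(h(cons(h(cons(e, e)), e)), h(e)))   [R4 at ε]
3. h(cons(h(cons(h(cons(e, e)), e)), h(e)))  →  h(cons(h(cons(e, e)), h(e)))   [R4 at 1.1.1.1]
4. h(cons(h(cons(e, e)), h(e)))  →  h(cons(e, h(e)))   [R4 at 1.1]
5. h(cons(e, h(e)))  →  h(e)   [R4 at ε]
6. h(e)  →  c   [R5 at ε]

c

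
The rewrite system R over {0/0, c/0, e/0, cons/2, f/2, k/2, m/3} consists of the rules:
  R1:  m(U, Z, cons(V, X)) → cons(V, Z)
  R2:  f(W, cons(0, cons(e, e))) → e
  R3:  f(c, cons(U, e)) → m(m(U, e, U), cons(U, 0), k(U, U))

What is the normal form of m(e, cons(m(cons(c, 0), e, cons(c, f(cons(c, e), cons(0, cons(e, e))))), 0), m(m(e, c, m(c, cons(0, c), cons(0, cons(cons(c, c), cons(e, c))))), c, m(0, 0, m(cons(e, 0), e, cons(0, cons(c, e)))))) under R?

1. m(e, cons(m(cons(c, 0), e, cons(c, f(cons(c, e), cons(0, cons(e, e))))), 0), m(m(e, c, m(c, cons(0, c), cons(0, cons(cons(c, c), cons(e, c))))), c, m(0, 0, m(cons(e, 0), e, cons(0, cons(c, e))))))  →  m(e, cons(cons(c, e), 0), m(m(e, c, m(c, cons(0, c), cons(0, cons(cons(c, c), cons(e, c))))), c, m(0, 0, m(cons(e, 0), e, cons(0, cons(c, e))))))   [R1 at 2.1]
2. m(e, cons(cons(c, e), 0), m(m(e, c, m(c, cons(0, c), cons(0, cons(cons(c, c), cons(e, c))))), c, m(0, 0, m(cons(e, 0), e, cons(0, cons(c, e))))))  →  m(e, cons(cons(c, e), 0), m(m(e, c, cons(0, cons(0, c))), c, m(0, 0, m(cons(e, 0), e, cons(0, cons(c, e))))))   [R1 at 3.1.3]
3. m(e, cons(cons(c, e), 0), m(m(e, c, cons(0, cons(0, c))), c, m(0, 0, m(cons(e, 0), e, cons(0, cons(c, e))))))  →  m(e, cons(cons(c, e), 0), m(cons(0, c), c, m(0, 0, m(cons(e, 0), e, cons(0, cons(c, e))))))   [R1 at 3.1]
4. m(e, cons(cons(c, e), 0), m(cons(0, c), c, m(0, 0, m(cons(e, 0), e, cons(0, cons(c, e))))))  →  m(e, cons(cons(c, e), 0), m(cons(0, c), c, m(0, 0, cons(0, e))))   [R1 at 3.3.3]
5. m(e, cons(cons(c, e), 0), m(cons(0, c), c, m(0, 0, cons(0, e))))  →  m(e, cons(cons(c, e), 0), m(cons(0, c), c, cons(0, 0)))   [R1 at 3.3]
6. m(e, cons(cons(c, e), 0), m(cons(0, c), c, cons(0, 0)))  →  m(e, cons(cons(c, e), 0), cons(0, c))   [R1 at 3]
7. m(e, cons(cons(c, e), 0), cons(0, c))  →  cons(0, cons(cons(c, e), 0))   [R1 at ε]

cons(0, cons(cons(c, e), 0))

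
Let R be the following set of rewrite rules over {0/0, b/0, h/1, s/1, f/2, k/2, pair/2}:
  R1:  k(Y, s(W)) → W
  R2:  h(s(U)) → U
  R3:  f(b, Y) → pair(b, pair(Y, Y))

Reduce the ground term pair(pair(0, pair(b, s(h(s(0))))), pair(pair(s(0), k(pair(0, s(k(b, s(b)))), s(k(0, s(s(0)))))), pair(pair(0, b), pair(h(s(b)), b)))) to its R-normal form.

pair(pair(0, pair(b, s(0))), pair(pair(s(0), s(0)), pair(pair(0, b), pair(b, b))))

1. pair(pair(0, pair(b, s(h(s(0))))), pair(pair(s(0), k(pair(0, s(k(b, s(b)))), s(k(0, s(s(0)))))), pair(pair(0, b), pair(h(s(b)), b))))  →  pair(pair(0, pair(b, s(0))), pair(pair(s(0), k(pair(0, s(k(b, s(b)))), s(k(0, s(s(0)))))), pair(pair(0, b), pair(h(s(b)), b))))   [R2 at 1.2.2.1]
2. pair(pair(0, pair(b, s(0))), pair(pair(s(0), k(pair(0, s(k(b, s(b)))), s(k(0, s(s(0)))))), pair(pair(0, b), pair(h(s(b)), b))))  →  pair(pair(0, pair(b, s(0))), pair(pair(s(0), k(0, s(s(0)))), pair(pair(0, b), pair(h(s(b)), b))))   [R1 at 2.1.2]
3. pair(pair(0, pair(b, s(0))), pair(pair(s(0), k(0, s(s(0)))), pair(pair(0, b), pair(h(s(b)), b))))  →  pair(pair(0, pair(b, s(0))), pair(pair(s(0), s(0)), pair(pair(0, b), pair(h(s(b)), b))))   [R1 at 2.1.2]
4. pair(pair(0, pair(b, s(0))), pair(pair(s(0), s(0)), pair(pair(0, b), pair(h(s(b)), b))))  →  pair(pair(0, pair(b, s(0))), pair(pair(s(0), s(0)), pair(pair(0, b), pair(b, b))))   [R2 at 2.2.2.1]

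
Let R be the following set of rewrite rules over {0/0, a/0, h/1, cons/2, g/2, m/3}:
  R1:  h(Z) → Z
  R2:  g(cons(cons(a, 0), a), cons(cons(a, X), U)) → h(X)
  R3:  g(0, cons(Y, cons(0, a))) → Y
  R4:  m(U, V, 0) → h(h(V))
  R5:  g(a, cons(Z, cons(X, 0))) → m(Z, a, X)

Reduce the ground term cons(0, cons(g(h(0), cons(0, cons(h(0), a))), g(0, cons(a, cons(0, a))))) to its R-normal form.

1. cons(0, cons(g(h(0), cons(0, cons(h(0), a))), g(0, cons(a, cons(0, a)))))  →  cons(0, cons(g(0, cons(0, cons(h(0), a))), g(0, cons(a, cons(0, a)))))   [R1 at 2.1.1]
2. cons(0, cons(g(0, cons(0, cons(h(0), a))), g(0, cons(a, cons(0, a)))))  →  cons(0, cons(g(0, cons(0, cons(0, a))), g(0, cons(a, cons(0, a)))))   [R1 at 2.1.2.2.1]
3. cons(0, cons(g(0, cons(0, cons(0, a))), g(0, cons(a, cons(0, a)))))  →  cons(0, cons(0, g(0, cons(a, cons(0, a)))))   [R3 at 2.1]
4. cons(0, cons(0, g(0, cons(a, cons(0, a)))))  →  cons(0, cons(0, a))   [R3 at 2.2]

cons(0, cons(0, a))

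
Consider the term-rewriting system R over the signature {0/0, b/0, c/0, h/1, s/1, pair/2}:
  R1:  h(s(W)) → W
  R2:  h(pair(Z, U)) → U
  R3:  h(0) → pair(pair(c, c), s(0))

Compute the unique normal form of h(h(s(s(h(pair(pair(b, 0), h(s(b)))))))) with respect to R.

b

1. h(h(s(s(h(pair(pair(b, 0), h(s(b))))))))  →  h(s(h(pair(pair(b, 0), h(s(b))))))   [R1 at 1]
2. h(s(h(pair(pair(b, 0), h(s(b))))))  →  h(pair(pair(b, 0), h(s(b))))   [R1 at ε]
3. h(pair(pair(b, 0), h(s(b))))  →  h(s(b))   [R2 at ε]
4. h(s(b))  →  b   [R1 at ε]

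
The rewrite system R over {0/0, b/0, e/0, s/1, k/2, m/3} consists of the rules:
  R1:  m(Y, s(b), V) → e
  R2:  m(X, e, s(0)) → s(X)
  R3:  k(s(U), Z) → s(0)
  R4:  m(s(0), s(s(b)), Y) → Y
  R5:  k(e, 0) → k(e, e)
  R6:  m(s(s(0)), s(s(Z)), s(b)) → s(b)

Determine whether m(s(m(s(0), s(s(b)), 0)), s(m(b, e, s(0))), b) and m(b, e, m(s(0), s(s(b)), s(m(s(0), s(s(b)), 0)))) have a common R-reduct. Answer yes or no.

no — NF(t₁) = b, NF(t₂) = s(b)

Reduce t₁ = m(s(m(s(0), s(s(b)), 0)), s(m(b, e, s(0))), b):
1. m(s(m(s(0), s(s(b)), 0)), s(m(b, e, s(0))), b)  →  m(s(0), s(m(b, e, s(0))), b)   [R4 at 1.1]
2. m(s(0), s(m(b, e, s(0))), b)  →  m(s(0), s(s(b)), b)   [R2 at 2.1]
3. m(s(0), s(s(b)), b)  →  b   [R4 at ε]

Reduce t₂ = m(b, e, m(s(0), s(s(b)), s(m(s(0), s(s(b)), 0)))):
1. m(b, e, m(s(0), s(s(b)), s(m(s(0), s(s(b)), 0))))  →  m(b, e, s(m(s(0), s(s(b)), 0)))   [R4 at 3]
2. m(b, e, s(m(s(0), s(s(b)), 0)))  →  m(b, e, s(0))   [R4 at 3.1]
3. m(b, e, s(0))  →  s(b)   [R2 at ε]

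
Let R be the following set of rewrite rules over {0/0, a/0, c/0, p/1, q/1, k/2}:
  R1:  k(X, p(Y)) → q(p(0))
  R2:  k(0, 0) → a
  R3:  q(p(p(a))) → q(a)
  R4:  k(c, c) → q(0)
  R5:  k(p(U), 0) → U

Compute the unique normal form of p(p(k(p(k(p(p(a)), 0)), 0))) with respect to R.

p(p(p(a)))

1. p(p(k(p(k(p(p(a)), 0)), 0)))  →  p(p(k(p(p(a)), 0)))   [R5 at 1.1]
2. p(p(k(p(p(a)), 0)))  →  p(p(p(a)))   [R5 at 1.1]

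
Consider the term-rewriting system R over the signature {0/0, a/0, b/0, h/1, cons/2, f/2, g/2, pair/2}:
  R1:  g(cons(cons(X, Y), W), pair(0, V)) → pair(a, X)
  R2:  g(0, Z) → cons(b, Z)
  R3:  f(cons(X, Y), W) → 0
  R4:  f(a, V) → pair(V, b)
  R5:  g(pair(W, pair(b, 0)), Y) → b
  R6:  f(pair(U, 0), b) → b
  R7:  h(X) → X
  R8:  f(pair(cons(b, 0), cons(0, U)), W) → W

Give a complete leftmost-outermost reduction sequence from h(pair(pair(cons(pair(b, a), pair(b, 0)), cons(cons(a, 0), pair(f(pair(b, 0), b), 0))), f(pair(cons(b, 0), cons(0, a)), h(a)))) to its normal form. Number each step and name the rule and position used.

pair(pair(cons(pair(b, a), pair(b, 0)), cons(cons(a, 0), pair(b, 0))), a)

1. h(pair(pair(cons(pair(b, a), pair(b, 0)), cons(cons(a, 0), pair(f(pair(b, 0), b), 0))), f(pair(cons(b, 0), cons(0, a)), h(a))))  →  pair(pair(cons(pair(b, a), pair(b, 0)), cons(cons(a, 0), pair(f(pair(b, 0), b), 0))), f(pair(cons(b, 0), cons(0, a)), h(a)))   [R7 at ε]
2. pair(pair(cons(pair(b, a), pair(b, 0)), cons(cons(a, 0), pair(f(pair(b, 0), b), 0))), f(pair(cons(b, 0), cons(0, a)), h(a)))  →  pair(pair(cons(pair(b, a), pair(b, 0)), cons(cons(a, 0), pair(b, 0))), f(pair(cons(b, 0), cons(0, a)), h(a)))   [R6 at 1.2.2.1]
3. pair(pair(cons(pair(b, a), pair(b, 0)), cons(cons(a, 0), pair(b, 0))), f(pair(cons(b, 0), cons(0, a)), h(a)))  →  pair(pair(cons(pair(b, a), pair(b, 0)), cons(cons(a, 0), pair(b, 0))), h(a))   [R8 at 2]
4. pair(pair(cons(pair(b, a), pair(b, 0)), cons(cons(a, 0), pair(b, 0))), h(a))  →  pair(pair(cons(pair(b, a), pair(b, 0)), cons(cons(a, 0), pair(b, 0))), a)   [R7 at 2]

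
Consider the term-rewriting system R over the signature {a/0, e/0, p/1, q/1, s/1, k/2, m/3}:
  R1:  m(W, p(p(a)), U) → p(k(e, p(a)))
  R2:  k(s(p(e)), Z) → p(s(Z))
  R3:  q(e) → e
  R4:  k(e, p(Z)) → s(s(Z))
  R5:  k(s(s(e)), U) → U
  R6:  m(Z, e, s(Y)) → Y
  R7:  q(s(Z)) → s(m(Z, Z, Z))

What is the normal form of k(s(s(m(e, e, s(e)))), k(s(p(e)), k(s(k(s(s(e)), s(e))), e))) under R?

1. k(s(s(m(e, e, s(e)))), k(s(p(e)), k(s(k(s(s(e)), s(e))), e)))  →  k(s(s(e)), k(s(p(e)), k(s(k(s(s(e)), s(e))), e)))   [R6 at 1.1.1]
2. k(s(s(e)), k(s(p(e)), k(s(k(s(s(e)), s(e))), e)))  →  k(s(p(e)), k(s(k(s(s(e)), s(e))), e))   [R5 at ε]
3. k(s(p(e)), k(s(k(s(s(e)), s(e))), e))  →  p(s(k(s(k(s(s(e)), s(e))), e)))   [R2 at ε]
4. p(s(k(s(k(s(s(e)), s(e))), e)))  →  p(s(k(s(s(e)), e)))   [R5 at 1.1.1.1]
5. p(s(k(s(s(e)), e)))  →  p(s(e))   [R5 at 1.1]

p(s(e))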